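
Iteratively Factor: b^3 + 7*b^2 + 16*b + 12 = (b + 2)*(b^2 + 5*b + 6) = (b + 2)*(b + 3)*(b + 2)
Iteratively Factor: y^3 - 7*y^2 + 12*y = (y - 4)*(y^2 - 3*y) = (y - 4)*(y - 3)*(y)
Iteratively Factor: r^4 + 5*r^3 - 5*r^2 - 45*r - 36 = (r - 3)*(r^3 + 8*r^2 + 19*r + 12) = (r - 3)*(r + 1)*(r^2 + 7*r + 12) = (r - 3)*(r + 1)*(r + 4)*(r + 3)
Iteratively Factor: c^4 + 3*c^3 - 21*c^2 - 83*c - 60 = (c - 5)*(c^3 + 8*c^2 + 19*c + 12) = (c - 5)*(c + 3)*(c^2 + 5*c + 4) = (c - 5)*(c + 1)*(c + 3)*(c + 4)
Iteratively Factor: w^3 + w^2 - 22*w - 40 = (w + 2)*(w^2 - w - 20) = (w + 2)*(w + 4)*(w - 5)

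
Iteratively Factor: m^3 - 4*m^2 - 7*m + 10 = (m + 2)*(m^2 - 6*m + 5) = (m - 5)*(m + 2)*(m - 1)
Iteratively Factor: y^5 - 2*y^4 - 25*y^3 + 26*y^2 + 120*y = (y - 3)*(y^4 + y^3 - 22*y^2 - 40*y) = (y - 3)*(y + 4)*(y^3 - 3*y^2 - 10*y) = (y - 5)*(y - 3)*(y + 4)*(y^2 + 2*y) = y*(y - 5)*(y - 3)*(y + 4)*(y + 2)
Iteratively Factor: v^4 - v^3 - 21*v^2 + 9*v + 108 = (v - 4)*(v^3 + 3*v^2 - 9*v - 27) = (v - 4)*(v + 3)*(v^2 - 9) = (v - 4)*(v - 3)*(v + 3)*(v + 3)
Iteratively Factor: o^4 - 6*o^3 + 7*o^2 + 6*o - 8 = (o - 4)*(o^3 - 2*o^2 - o + 2) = (o - 4)*(o - 2)*(o^2 - 1) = (o - 4)*(o - 2)*(o - 1)*(o + 1)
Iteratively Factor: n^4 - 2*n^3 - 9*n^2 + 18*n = (n - 3)*(n^3 + n^2 - 6*n) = n*(n - 3)*(n^2 + n - 6) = n*(n - 3)*(n - 2)*(n + 3)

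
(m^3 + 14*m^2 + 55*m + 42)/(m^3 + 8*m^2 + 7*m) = (m + 6)/m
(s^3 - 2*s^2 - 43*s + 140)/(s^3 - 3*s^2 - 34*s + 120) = (s + 7)/(s + 6)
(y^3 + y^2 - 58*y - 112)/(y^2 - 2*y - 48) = (y^2 + 9*y + 14)/(y + 6)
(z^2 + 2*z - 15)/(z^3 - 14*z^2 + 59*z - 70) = (z^2 + 2*z - 15)/(z^3 - 14*z^2 + 59*z - 70)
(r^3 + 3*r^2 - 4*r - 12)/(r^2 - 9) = (r^2 - 4)/(r - 3)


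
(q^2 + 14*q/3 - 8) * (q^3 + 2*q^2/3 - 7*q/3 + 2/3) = q^5 + 16*q^4/3 - 65*q^3/9 - 140*q^2/9 + 196*q/9 - 16/3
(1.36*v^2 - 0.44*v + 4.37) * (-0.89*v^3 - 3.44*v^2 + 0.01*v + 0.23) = -1.2104*v^5 - 4.2868*v^4 - 2.3621*v^3 - 14.7244*v^2 - 0.0575*v + 1.0051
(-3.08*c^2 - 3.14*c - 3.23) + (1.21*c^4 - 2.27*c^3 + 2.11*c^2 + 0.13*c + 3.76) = 1.21*c^4 - 2.27*c^3 - 0.97*c^2 - 3.01*c + 0.53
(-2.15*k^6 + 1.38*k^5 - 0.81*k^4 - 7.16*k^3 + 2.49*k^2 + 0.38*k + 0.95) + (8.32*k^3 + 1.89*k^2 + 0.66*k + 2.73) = -2.15*k^6 + 1.38*k^5 - 0.81*k^4 + 1.16*k^3 + 4.38*k^2 + 1.04*k + 3.68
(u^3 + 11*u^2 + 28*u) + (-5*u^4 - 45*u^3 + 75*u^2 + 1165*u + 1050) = -5*u^4 - 44*u^3 + 86*u^2 + 1193*u + 1050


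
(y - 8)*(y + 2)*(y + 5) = y^3 - y^2 - 46*y - 80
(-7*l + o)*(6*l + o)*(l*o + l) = -42*l^3*o - 42*l^3 - l^2*o^2 - l^2*o + l*o^3 + l*o^2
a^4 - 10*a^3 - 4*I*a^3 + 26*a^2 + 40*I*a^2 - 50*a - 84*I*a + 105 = (a - 7)*(a - 3)*(a - 5*I)*(a + I)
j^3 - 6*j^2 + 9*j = j*(j - 3)^2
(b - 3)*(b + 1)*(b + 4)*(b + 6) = b^4 + 8*b^3 + b^2 - 78*b - 72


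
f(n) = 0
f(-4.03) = 0.00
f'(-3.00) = 0.00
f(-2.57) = 0.00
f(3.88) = 0.00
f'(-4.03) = 0.00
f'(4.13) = 0.00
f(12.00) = 0.00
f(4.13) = 0.00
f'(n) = 0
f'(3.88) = 0.00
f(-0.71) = 0.00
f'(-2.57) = 0.00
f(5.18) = 0.00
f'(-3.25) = 0.00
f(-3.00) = 0.00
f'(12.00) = 0.00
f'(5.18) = 0.00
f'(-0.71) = 0.00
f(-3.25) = 0.00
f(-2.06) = 0.00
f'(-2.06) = 0.00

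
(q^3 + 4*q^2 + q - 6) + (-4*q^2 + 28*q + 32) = q^3 + 29*q + 26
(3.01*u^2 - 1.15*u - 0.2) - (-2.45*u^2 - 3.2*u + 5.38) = 5.46*u^2 + 2.05*u - 5.58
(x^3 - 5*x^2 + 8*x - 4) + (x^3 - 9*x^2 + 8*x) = 2*x^3 - 14*x^2 + 16*x - 4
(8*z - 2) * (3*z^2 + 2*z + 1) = 24*z^3 + 10*z^2 + 4*z - 2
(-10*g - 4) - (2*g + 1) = -12*g - 5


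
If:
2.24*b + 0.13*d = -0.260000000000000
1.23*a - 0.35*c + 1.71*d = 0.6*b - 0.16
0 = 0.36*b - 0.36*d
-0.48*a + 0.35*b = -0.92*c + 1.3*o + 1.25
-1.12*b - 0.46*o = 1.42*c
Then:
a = 0.07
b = -0.11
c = 0.34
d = -0.11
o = -0.78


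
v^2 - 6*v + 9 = (v - 3)^2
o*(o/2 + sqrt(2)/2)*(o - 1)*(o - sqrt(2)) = o^4/2 - o^3/2 - o^2 + o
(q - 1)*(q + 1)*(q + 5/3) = q^3 + 5*q^2/3 - q - 5/3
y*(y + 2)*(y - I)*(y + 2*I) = y^4 + 2*y^3 + I*y^3 + 2*y^2 + 2*I*y^2 + 4*y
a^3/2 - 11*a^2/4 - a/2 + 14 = (a/2 + 1)*(a - 4)*(a - 7/2)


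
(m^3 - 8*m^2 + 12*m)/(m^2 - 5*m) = (m^2 - 8*m + 12)/(m - 5)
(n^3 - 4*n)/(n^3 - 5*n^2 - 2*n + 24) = n*(n - 2)/(n^2 - 7*n + 12)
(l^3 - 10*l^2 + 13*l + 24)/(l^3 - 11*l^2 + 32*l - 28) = (l^3 - 10*l^2 + 13*l + 24)/(l^3 - 11*l^2 + 32*l - 28)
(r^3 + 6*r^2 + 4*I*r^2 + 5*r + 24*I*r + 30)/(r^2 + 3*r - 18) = (r^2 + 4*I*r + 5)/(r - 3)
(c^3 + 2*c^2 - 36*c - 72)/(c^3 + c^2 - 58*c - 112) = (c^2 - 36)/(c^2 - c - 56)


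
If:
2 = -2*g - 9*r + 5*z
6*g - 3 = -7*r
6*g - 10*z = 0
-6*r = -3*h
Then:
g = 41/61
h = -18/61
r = -9/61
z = 123/305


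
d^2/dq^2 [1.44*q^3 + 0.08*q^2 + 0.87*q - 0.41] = 8.64*q + 0.16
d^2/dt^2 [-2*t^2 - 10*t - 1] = -4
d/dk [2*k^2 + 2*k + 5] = 4*k + 2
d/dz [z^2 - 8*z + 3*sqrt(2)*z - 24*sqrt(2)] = 2*z - 8 + 3*sqrt(2)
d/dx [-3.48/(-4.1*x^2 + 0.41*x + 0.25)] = (1.4268 - 28.536*x)/(-4.1*x^2 + 0.41*x + 0.25)^2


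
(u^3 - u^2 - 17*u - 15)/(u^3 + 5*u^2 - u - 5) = (u^2 - 2*u - 15)/(u^2 + 4*u - 5)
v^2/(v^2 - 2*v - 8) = v^2/(v^2 - 2*v - 8)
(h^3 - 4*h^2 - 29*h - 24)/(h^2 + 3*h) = h - 7 - 8/h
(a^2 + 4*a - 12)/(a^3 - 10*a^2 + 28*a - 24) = (a + 6)/(a^2 - 8*a + 12)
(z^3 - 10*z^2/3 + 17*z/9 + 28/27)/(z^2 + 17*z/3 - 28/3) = (z^2 - 2*z - 7/9)/(z + 7)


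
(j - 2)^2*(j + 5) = j^3 + j^2 - 16*j + 20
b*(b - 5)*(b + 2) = b^3 - 3*b^2 - 10*b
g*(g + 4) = g^2 + 4*g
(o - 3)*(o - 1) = o^2 - 4*o + 3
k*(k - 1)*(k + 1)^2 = k^4 + k^3 - k^2 - k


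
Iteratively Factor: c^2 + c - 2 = (c - 1)*(c + 2)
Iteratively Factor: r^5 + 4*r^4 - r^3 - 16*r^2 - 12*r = (r)*(r^4 + 4*r^3 - r^2 - 16*r - 12) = r*(r + 1)*(r^3 + 3*r^2 - 4*r - 12) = r*(r - 2)*(r + 1)*(r^2 + 5*r + 6) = r*(r - 2)*(r + 1)*(r + 2)*(r + 3)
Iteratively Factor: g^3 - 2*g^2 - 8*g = (g - 4)*(g^2 + 2*g) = (g - 4)*(g + 2)*(g)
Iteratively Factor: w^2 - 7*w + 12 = (w - 3)*(w - 4)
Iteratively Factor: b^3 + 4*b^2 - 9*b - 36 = (b + 4)*(b^2 - 9) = (b - 3)*(b + 4)*(b + 3)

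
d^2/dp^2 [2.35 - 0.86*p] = 0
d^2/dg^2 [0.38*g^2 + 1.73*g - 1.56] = 0.760000000000000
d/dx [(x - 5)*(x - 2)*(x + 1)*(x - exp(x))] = -x^3*exp(x) + 4*x^3 + 3*x^2*exp(x) - 18*x^2 + 9*x*exp(x) + 6*x - 13*exp(x) + 10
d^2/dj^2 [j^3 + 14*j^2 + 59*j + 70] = 6*j + 28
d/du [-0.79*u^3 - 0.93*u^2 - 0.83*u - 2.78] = -2.37*u^2 - 1.86*u - 0.83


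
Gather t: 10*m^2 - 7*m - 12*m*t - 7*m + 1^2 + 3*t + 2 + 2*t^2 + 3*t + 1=10*m^2 - 14*m + 2*t^2 + t*(6 - 12*m) + 4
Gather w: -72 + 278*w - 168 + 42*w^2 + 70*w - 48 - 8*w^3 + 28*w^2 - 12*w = -8*w^3 + 70*w^2 + 336*w - 288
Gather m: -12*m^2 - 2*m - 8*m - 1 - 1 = -12*m^2 - 10*m - 2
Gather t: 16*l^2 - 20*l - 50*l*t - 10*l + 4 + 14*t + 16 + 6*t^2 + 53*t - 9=16*l^2 - 30*l + 6*t^2 + t*(67 - 50*l) + 11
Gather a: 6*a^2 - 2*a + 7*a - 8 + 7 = 6*a^2 + 5*a - 1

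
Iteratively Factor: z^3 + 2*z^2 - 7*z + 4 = (z - 1)*(z^2 + 3*z - 4) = (z - 1)*(z + 4)*(z - 1)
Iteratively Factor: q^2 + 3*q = (q)*(q + 3)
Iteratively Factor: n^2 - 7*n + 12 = (n - 4)*(n - 3)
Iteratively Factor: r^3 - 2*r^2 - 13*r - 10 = (r + 1)*(r^2 - 3*r - 10) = (r + 1)*(r + 2)*(r - 5)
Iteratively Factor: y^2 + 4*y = (y)*(y + 4)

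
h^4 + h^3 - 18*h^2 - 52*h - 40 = (h - 5)*(h + 2)^3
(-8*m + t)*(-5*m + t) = 40*m^2 - 13*m*t + t^2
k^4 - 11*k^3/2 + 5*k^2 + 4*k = k*(k - 4)*(k - 2)*(k + 1/2)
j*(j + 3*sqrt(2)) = j^2 + 3*sqrt(2)*j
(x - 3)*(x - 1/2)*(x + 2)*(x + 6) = x^4 + 9*x^3/2 - 29*x^2/2 - 30*x + 18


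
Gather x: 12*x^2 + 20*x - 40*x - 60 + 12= 12*x^2 - 20*x - 48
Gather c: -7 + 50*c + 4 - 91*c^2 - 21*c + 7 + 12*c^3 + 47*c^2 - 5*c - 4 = 12*c^3 - 44*c^2 + 24*c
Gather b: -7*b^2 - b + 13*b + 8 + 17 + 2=-7*b^2 + 12*b + 27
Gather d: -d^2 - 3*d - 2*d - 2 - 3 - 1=-d^2 - 5*d - 6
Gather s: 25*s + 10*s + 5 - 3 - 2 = 35*s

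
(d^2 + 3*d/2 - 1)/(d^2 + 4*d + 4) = (d - 1/2)/(d + 2)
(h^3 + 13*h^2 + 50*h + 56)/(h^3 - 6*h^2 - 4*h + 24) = (h^2 + 11*h + 28)/(h^2 - 8*h + 12)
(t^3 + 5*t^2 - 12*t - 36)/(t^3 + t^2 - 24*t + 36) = (t + 2)/(t - 2)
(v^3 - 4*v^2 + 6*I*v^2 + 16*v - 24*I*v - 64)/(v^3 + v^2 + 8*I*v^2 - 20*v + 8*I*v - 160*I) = (v - 2*I)/(v + 5)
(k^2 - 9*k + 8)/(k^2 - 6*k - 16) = (k - 1)/(k + 2)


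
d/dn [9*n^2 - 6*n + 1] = 18*n - 6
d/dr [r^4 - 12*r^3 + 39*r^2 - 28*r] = 4*r^3 - 36*r^2 + 78*r - 28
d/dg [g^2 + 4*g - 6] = 2*g + 4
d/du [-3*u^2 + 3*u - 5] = 3 - 6*u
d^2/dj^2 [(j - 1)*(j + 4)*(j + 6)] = 6*j + 18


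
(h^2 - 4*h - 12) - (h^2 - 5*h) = h - 12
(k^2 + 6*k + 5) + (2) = k^2 + 6*k + 7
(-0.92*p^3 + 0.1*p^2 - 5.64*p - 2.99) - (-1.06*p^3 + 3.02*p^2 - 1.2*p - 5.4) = 0.14*p^3 - 2.92*p^2 - 4.44*p + 2.41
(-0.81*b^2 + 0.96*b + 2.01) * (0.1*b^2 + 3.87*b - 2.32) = -0.081*b^4 - 3.0387*b^3 + 5.7954*b^2 + 5.5515*b - 4.6632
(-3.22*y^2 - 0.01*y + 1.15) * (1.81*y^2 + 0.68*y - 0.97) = -5.8282*y^4 - 2.2077*y^3 + 5.1981*y^2 + 0.7917*y - 1.1155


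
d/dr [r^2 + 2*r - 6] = 2*r + 2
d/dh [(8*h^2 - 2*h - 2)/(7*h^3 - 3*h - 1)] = 2*((1 - 8*h)*(-7*h^3 + 3*h + 1) + 3*(7*h^2 - 1)*(-4*h^2 + h + 1))/(-7*h^3 + 3*h + 1)^2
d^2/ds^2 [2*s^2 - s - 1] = 4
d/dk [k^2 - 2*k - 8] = 2*k - 2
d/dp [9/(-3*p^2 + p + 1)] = 9*(6*p - 1)/(-3*p^2 + p + 1)^2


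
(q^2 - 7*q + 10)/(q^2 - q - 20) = (q - 2)/(q + 4)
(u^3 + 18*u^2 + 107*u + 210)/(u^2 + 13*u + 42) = u + 5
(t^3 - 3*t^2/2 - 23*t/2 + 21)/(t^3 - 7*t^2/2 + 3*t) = (2*t^2 + t - 21)/(t*(2*t - 3))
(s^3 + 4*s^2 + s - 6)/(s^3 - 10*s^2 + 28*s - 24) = (s^3 + 4*s^2 + s - 6)/(s^3 - 10*s^2 + 28*s - 24)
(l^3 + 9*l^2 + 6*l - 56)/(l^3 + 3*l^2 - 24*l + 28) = (l + 4)/(l - 2)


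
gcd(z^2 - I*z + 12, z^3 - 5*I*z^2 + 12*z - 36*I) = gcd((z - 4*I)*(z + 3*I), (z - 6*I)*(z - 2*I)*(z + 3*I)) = z + 3*I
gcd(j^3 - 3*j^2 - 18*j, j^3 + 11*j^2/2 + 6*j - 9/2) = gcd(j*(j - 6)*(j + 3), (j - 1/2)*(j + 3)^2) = j + 3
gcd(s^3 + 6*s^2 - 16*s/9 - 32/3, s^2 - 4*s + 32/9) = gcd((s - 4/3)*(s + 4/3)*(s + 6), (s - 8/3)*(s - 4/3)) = s - 4/3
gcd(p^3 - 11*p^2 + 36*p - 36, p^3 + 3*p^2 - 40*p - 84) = p - 6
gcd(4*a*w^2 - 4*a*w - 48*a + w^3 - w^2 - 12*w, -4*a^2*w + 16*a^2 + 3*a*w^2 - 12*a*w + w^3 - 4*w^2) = 4*a*w - 16*a + w^2 - 4*w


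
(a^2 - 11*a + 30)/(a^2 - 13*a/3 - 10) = 3*(a - 5)/(3*a + 5)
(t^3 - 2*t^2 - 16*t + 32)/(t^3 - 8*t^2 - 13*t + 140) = (t^2 - 6*t + 8)/(t^2 - 12*t + 35)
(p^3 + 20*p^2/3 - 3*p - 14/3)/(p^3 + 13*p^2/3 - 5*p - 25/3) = (3*p^3 + 20*p^2 - 9*p - 14)/(3*p^3 + 13*p^2 - 15*p - 25)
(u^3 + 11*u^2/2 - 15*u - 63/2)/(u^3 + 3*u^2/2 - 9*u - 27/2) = (u + 7)/(u + 3)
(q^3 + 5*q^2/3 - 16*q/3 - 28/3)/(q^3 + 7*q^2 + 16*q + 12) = (q - 7/3)/(q + 3)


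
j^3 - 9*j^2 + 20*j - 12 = (j - 6)*(j - 2)*(j - 1)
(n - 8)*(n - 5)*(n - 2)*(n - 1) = n^4 - 16*n^3 + 81*n^2 - 146*n + 80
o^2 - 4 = (o - 2)*(o + 2)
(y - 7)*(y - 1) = y^2 - 8*y + 7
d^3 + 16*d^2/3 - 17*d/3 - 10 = (d - 5/3)*(d + 1)*(d + 6)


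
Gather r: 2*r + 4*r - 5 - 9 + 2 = 6*r - 12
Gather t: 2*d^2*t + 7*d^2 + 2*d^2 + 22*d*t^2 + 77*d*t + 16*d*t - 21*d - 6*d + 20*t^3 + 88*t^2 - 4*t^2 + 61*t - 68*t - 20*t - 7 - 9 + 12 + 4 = 9*d^2 - 27*d + 20*t^3 + t^2*(22*d + 84) + t*(2*d^2 + 93*d - 27)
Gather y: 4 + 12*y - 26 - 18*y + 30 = 8 - 6*y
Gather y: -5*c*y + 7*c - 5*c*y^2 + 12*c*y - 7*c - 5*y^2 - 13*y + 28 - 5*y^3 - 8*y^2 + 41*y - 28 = -5*y^3 + y^2*(-5*c - 13) + y*(7*c + 28)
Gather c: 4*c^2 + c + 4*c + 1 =4*c^2 + 5*c + 1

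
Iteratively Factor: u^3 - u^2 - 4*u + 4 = (u - 1)*(u^2 - 4) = (u - 1)*(u + 2)*(u - 2)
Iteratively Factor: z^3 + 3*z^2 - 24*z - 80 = (z + 4)*(z^2 - z - 20) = (z - 5)*(z + 4)*(z + 4)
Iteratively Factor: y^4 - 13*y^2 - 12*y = (y)*(y^3 - 13*y - 12) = y*(y + 3)*(y^2 - 3*y - 4) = y*(y + 1)*(y + 3)*(y - 4)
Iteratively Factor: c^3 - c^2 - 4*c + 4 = (c + 2)*(c^2 - 3*c + 2) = (c - 2)*(c + 2)*(c - 1)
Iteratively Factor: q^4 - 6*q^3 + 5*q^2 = (q)*(q^3 - 6*q^2 + 5*q) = q*(q - 5)*(q^2 - q) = q^2*(q - 5)*(q - 1)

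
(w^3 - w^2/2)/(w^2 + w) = w*(2*w - 1)/(2*(w + 1))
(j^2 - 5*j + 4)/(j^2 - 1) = (j - 4)/(j + 1)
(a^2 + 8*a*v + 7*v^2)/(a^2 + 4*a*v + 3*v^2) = (a + 7*v)/(a + 3*v)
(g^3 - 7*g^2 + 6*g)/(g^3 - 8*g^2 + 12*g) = (g - 1)/(g - 2)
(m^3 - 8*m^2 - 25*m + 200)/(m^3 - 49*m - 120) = (m - 5)/(m + 3)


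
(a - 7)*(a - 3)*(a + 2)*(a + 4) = a^4 - 4*a^3 - 31*a^2 + 46*a + 168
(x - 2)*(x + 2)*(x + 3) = x^3 + 3*x^2 - 4*x - 12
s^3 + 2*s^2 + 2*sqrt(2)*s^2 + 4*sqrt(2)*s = s*(s + 2)*(s + 2*sqrt(2))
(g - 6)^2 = g^2 - 12*g + 36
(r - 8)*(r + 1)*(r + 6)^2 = r^4 + 5*r^3 - 56*r^2 - 348*r - 288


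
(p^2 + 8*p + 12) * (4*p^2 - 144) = 4*p^4 + 32*p^3 - 96*p^2 - 1152*p - 1728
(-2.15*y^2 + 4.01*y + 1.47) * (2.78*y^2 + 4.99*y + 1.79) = -5.977*y^4 + 0.419299999999998*y^3 + 20.248*y^2 + 14.5132*y + 2.6313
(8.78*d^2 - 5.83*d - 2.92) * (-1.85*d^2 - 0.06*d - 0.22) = -16.243*d^4 + 10.2587*d^3 + 3.8202*d^2 + 1.4578*d + 0.6424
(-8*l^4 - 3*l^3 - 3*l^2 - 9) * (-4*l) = 32*l^5 + 12*l^4 + 12*l^3 + 36*l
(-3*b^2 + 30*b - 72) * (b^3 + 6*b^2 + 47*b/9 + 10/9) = -3*b^5 + 12*b^4 + 277*b^3/3 - 836*b^2/3 - 1028*b/3 - 80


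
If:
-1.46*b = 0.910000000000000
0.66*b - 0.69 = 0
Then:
No Solution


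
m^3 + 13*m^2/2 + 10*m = m*(m + 5/2)*(m + 4)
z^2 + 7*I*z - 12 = (z + 3*I)*(z + 4*I)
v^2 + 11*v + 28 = (v + 4)*(v + 7)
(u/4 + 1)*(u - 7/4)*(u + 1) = u^3/4 + 13*u^2/16 - 19*u/16 - 7/4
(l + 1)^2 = l^2 + 2*l + 1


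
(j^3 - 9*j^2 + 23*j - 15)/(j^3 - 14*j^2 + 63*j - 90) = (j - 1)/(j - 6)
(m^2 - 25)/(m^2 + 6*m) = (m^2 - 25)/(m*(m + 6))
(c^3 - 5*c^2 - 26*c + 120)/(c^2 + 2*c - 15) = (c^2 - 10*c + 24)/(c - 3)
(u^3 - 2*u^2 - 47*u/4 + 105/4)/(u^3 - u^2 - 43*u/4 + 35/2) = (u - 3)/(u - 2)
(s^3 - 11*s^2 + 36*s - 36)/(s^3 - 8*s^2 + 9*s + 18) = (s - 2)/(s + 1)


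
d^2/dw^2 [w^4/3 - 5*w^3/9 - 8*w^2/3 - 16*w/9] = 4*w^2 - 10*w/3 - 16/3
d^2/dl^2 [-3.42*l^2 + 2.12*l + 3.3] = -6.84000000000000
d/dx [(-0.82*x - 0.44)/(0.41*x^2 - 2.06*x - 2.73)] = (0.3362*x^2 + 0.3608*x + 1.3322)/(0.1681*x^4 - 1.6892*x^3 + 2.005*x^2 + 11.2476*x + 7.4529)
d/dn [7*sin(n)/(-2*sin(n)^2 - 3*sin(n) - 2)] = -14*cos(n)^3/(3*sin(n) - cos(2*n) + 3)^2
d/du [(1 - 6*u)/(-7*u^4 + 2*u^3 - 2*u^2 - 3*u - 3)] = (-126*u^4 + 52*u^3 - 18*u^2 + 4*u + 21)/(49*u^8 - 28*u^7 + 32*u^6 + 34*u^5 + 34*u^4 + 21*u^2 + 18*u + 9)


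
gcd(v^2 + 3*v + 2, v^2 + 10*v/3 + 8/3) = v + 2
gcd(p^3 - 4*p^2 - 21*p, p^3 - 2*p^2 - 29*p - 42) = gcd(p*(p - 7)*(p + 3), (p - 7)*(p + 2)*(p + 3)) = p^2 - 4*p - 21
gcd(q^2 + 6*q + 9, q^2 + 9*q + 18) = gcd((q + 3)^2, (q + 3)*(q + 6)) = q + 3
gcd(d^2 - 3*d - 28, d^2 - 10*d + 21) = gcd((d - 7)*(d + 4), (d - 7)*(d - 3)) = d - 7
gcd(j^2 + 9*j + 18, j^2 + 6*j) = j + 6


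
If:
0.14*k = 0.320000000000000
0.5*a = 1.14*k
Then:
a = 5.21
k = 2.29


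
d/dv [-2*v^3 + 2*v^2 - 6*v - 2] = -6*v^2 + 4*v - 6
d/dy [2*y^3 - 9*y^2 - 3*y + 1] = 6*y^2 - 18*y - 3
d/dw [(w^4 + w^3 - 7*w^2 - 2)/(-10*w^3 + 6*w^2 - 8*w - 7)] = (-10*w^6 + 12*w^5 - 88*w^4 - 44*w^3 - 25*w^2 + 122*w - 16)/(100*w^6 - 120*w^5 + 196*w^4 + 44*w^3 - 20*w^2 + 112*w + 49)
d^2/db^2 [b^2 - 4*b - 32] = 2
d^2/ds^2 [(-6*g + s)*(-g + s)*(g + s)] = -12*g + 6*s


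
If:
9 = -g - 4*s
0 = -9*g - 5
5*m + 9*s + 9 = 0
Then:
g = -5/9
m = 2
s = -19/9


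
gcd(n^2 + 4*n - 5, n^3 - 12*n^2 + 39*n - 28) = n - 1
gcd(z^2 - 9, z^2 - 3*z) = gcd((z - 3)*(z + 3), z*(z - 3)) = z - 3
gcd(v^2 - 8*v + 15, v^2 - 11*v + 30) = v - 5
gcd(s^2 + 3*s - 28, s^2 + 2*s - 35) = s + 7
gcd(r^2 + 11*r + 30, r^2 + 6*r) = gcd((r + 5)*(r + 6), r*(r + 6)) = r + 6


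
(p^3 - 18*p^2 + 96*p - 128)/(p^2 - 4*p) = (p^3 - 18*p^2 + 96*p - 128)/(p*(p - 4))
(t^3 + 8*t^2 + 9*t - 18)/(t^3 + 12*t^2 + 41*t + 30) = (t^2 + 2*t - 3)/(t^2 + 6*t + 5)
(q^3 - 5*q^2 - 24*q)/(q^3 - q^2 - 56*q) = (q + 3)/(q + 7)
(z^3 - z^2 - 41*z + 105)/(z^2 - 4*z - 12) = (-z^3 + z^2 + 41*z - 105)/(-z^2 + 4*z + 12)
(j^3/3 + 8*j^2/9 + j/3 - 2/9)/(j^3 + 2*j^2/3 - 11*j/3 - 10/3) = (3*j^2 + 5*j - 2)/(3*(3*j^2 - j - 10))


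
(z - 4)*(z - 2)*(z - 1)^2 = z^4 - 8*z^3 + 21*z^2 - 22*z + 8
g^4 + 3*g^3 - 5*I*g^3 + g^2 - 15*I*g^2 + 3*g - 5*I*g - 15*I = (g + 3)*(g - 5*I)*(g - I)*(g + I)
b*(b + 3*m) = b^2 + 3*b*m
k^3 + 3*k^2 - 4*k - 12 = (k - 2)*(k + 2)*(k + 3)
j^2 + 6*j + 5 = (j + 1)*(j + 5)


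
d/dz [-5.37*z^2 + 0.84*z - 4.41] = 0.84 - 10.74*z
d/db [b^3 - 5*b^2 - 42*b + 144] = 3*b^2 - 10*b - 42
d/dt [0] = 0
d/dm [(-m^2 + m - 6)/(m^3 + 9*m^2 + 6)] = (3*m*(m + 6)*(m^2 - m + 6) + (1 - 2*m)*(m^3 + 9*m^2 + 6))/(m^3 + 9*m^2 + 6)^2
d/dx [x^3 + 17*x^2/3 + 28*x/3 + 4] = 3*x^2 + 34*x/3 + 28/3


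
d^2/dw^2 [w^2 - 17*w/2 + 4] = 2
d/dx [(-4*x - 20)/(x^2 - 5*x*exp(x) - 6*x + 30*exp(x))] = 4*(-x^2 + 5*x*exp(x) + 6*x - (x + 5)*(5*x*exp(x) - 2*x - 25*exp(x) + 6) - 30*exp(x))/(x^2 - 5*x*exp(x) - 6*x + 30*exp(x))^2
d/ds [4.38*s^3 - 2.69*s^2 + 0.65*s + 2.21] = 13.14*s^2 - 5.38*s + 0.65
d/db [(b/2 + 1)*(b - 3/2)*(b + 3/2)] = 3*b^2/2 + 2*b - 9/8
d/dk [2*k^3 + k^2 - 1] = 2*k*(3*k + 1)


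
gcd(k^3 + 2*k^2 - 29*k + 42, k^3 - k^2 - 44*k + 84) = k^2 + 5*k - 14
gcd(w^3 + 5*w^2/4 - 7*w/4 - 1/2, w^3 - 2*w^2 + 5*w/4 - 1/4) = w - 1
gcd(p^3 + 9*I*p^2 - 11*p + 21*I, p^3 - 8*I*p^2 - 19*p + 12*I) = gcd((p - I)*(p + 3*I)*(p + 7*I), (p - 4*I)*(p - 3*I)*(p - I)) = p - I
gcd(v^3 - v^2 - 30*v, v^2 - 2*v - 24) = v - 6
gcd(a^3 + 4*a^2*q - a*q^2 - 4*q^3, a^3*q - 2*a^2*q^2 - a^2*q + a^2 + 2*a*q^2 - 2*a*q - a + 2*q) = 1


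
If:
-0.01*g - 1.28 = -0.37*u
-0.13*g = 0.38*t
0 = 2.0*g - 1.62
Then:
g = 0.81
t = -0.28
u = 3.48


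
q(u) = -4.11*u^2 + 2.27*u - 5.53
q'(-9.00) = 76.25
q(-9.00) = -358.87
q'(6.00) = -47.05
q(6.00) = -139.87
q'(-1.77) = 16.82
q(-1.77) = -22.42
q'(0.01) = 2.19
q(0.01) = -5.51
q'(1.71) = -11.79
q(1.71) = -13.67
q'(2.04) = -14.50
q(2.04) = -18.00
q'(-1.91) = 17.97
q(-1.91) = -24.86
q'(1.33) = -8.66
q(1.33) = -9.78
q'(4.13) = -31.68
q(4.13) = -66.26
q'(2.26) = -16.31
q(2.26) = -21.39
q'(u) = 2.27 - 8.22*u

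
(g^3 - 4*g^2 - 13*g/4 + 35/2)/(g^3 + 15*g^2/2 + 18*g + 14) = (4*g^2 - 24*g + 35)/(2*(2*g^2 + 11*g + 14))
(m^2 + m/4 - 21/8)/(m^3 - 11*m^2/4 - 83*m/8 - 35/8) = (2*m - 3)/(2*m^2 - 9*m - 5)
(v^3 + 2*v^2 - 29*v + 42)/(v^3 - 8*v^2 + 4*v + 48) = (v^3 + 2*v^2 - 29*v + 42)/(v^3 - 8*v^2 + 4*v + 48)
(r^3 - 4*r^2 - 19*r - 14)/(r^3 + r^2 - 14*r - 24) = (r^2 - 6*r - 7)/(r^2 - r - 12)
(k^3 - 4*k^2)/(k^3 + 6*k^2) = (k - 4)/(k + 6)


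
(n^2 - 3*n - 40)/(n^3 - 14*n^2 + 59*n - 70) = (n^2 - 3*n - 40)/(n^3 - 14*n^2 + 59*n - 70)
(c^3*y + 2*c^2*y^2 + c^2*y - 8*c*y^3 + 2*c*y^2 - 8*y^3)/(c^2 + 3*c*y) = y*(c^3 + 2*c^2*y + c^2 - 8*c*y^2 + 2*c*y - 8*y^2)/(c*(c + 3*y))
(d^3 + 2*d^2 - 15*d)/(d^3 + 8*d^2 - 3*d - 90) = d/(d + 6)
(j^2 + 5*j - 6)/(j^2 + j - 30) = (j - 1)/(j - 5)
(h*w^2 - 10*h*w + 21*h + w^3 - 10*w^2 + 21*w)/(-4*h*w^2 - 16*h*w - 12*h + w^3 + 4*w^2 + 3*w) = (-h*w^2 + 10*h*w - 21*h - w^3 + 10*w^2 - 21*w)/(4*h*w^2 + 16*h*w + 12*h - w^3 - 4*w^2 - 3*w)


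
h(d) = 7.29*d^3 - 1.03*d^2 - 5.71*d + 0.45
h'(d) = 21.87*d^2 - 2.06*d - 5.71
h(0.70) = -1.55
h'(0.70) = 3.56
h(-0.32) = 1.93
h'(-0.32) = -2.81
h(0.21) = -0.73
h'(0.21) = -5.18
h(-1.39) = -13.18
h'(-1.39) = 39.41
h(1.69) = 23.05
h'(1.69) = 53.27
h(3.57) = 298.63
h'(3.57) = 265.67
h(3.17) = 204.22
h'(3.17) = 207.53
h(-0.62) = 1.86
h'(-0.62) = 3.97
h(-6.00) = -1577.01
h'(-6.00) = 793.97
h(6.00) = 1503.75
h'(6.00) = 769.25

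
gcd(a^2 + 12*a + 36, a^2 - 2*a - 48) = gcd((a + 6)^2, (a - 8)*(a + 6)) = a + 6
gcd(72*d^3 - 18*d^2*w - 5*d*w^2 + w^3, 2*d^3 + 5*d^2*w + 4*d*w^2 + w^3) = 1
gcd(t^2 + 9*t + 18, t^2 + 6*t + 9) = t + 3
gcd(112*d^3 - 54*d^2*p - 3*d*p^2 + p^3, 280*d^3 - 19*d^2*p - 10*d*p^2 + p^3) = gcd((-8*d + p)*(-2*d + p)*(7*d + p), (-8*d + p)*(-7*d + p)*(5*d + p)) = -8*d + p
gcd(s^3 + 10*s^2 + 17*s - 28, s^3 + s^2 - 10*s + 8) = s^2 + 3*s - 4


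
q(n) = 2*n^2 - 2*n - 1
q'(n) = 4*n - 2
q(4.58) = 31.79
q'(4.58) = 16.32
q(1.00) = -1.00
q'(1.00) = 2.00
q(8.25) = 118.62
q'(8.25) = 31.00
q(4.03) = 23.42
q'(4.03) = 14.12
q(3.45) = 15.90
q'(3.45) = 11.80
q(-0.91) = 2.48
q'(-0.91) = -5.64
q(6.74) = 76.38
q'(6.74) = 24.96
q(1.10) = -0.78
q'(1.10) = 2.40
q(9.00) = 143.00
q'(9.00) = 34.00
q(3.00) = 11.00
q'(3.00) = 10.00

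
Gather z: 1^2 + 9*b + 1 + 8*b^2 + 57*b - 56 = 8*b^2 + 66*b - 54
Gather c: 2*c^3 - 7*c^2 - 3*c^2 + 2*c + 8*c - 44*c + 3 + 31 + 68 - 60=2*c^3 - 10*c^2 - 34*c + 42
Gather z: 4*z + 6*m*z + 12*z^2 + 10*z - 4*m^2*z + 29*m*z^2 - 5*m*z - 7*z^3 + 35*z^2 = -7*z^3 + z^2*(29*m + 47) + z*(-4*m^2 + m + 14)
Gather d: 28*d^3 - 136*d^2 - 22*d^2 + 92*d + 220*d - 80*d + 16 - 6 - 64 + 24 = 28*d^3 - 158*d^2 + 232*d - 30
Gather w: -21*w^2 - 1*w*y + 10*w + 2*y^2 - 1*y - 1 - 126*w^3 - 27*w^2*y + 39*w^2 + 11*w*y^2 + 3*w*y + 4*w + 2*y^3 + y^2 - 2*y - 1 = -126*w^3 + w^2*(18 - 27*y) + w*(11*y^2 + 2*y + 14) + 2*y^3 + 3*y^2 - 3*y - 2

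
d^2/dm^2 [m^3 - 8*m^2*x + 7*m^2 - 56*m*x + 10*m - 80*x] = 6*m - 16*x + 14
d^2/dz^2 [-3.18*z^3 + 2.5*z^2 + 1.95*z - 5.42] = 5.0 - 19.08*z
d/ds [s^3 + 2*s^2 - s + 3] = 3*s^2 + 4*s - 1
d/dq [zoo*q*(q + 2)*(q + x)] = zoo*(q^2 + q*x + q + x)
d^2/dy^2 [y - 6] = 0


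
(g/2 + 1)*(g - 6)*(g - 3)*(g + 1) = g^4/2 - 3*g^3 - 7*g^2/2 + 18*g + 18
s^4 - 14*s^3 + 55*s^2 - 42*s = s*(s - 7)*(s - 6)*(s - 1)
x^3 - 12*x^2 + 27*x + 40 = (x - 8)*(x - 5)*(x + 1)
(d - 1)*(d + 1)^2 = d^3 + d^2 - d - 1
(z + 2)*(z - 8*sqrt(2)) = z^2 - 8*sqrt(2)*z + 2*z - 16*sqrt(2)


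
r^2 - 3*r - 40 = (r - 8)*(r + 5)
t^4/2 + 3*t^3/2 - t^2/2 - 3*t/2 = t*(t/2 + 1/2)*(t - 1)*(t + 3)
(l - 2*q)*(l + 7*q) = l^2 + 5*l*q - 14*q^2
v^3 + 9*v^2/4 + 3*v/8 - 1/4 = (v - 1/4)*(v + 1/2)*(v + 2)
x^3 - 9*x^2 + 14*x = x*(x - 7)*(x - 2)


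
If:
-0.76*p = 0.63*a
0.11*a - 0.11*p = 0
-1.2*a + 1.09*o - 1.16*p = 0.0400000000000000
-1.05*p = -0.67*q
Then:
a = 0.00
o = 0.04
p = 0.00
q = 0.00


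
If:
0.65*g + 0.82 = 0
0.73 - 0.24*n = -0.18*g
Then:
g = -1.26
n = 2.10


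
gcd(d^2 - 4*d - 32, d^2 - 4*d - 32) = d^2 - 4*d - 32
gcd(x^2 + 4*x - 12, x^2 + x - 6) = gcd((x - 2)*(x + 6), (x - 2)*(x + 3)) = x - 2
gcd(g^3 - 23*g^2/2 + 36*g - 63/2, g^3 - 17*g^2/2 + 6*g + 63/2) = g^2 - 10*g + 21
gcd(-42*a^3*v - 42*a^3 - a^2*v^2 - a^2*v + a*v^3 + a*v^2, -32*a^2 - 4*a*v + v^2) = 1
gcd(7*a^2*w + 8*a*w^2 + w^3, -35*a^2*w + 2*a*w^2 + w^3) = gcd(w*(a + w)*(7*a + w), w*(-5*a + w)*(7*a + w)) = 7*a*w + w^2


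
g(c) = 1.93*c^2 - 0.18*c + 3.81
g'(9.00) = 34.56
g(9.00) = 158.52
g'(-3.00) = -11.76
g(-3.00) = 21.72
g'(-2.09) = -8.25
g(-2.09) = 12.62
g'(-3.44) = -13.46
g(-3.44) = 27.27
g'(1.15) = 4.26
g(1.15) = 6.16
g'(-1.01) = -4.08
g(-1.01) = 5.96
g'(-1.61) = -6.39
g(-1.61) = 9.10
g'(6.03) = 23.10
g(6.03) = 72.90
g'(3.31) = 12.60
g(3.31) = 24.36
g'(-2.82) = -11.07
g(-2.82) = 19.67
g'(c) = 3.86*c - 0.18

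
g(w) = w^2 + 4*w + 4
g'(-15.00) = -26.00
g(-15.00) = 169.00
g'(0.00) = 4.00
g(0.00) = 4.00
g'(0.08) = 4.16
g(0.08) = 4.33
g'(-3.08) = -2.16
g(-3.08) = 1.17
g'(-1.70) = 0.60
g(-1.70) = 0.09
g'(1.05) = 6.10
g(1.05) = 9.30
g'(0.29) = 4.58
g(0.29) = 5.24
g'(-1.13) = 1.74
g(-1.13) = 0.76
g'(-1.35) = 1.30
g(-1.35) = 0.42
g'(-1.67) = 0.66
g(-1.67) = 0.11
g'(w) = 2*w + 4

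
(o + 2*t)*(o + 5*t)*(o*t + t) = o^3*t + 7*o^2*t^2 + o^2*t + 10*o*t^3 + 7*o*t^2 + 10*t^3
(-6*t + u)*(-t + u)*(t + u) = 6*t^3 - t^2*u - 6*t*u^2 + u^3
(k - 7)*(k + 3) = k^2 - 4*k - 21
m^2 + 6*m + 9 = (m + 3)^2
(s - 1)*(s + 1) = s^2 - 1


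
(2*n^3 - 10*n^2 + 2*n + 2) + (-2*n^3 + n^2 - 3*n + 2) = -9*n^2 - n + 4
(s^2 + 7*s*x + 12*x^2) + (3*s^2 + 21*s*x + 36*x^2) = 4*s^2 + 28*s*x + 48*x^2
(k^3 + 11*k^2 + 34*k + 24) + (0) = k^3 + 11*k^2 + 34*k + 24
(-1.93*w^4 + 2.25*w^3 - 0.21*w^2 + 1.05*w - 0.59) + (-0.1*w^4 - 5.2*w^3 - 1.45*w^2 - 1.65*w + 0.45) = -2.03*w^4 - 2.95*w^3 - 1.66*w^2 - 0.6*w - 0.14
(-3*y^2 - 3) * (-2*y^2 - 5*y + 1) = 6*y^4 + 15*y^3 + 3*y^2 + 15*y - 3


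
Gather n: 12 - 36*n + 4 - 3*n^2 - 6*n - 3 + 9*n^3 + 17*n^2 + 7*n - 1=9*n^3 + 14*n^2 - 35*n + 12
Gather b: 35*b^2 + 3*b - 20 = 35*b^2 + 3*b - 20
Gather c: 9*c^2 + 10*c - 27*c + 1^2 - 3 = 9*c^2 - 17*c - 2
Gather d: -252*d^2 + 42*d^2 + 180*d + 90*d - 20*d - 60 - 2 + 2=-210*d^2 + 250*d - 60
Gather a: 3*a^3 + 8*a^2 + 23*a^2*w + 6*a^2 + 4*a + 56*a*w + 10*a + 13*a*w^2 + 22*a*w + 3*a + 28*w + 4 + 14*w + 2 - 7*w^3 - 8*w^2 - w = 3*a^3 + a^2*(23*w + 14) + a*(13*w^2 + 78*w + 17) - 7*w^3 - 8*w^2 + 41*w + 6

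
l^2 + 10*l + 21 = (l + 3)*(l + 7)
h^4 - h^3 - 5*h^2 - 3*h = h*(h - 3)*(h + 1)^2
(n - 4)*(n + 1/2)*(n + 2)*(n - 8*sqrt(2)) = n^4 - 8*sqrt(2)*n^3 - 3*n^3/2 - 9*n^2 + 12*sqrt(2)*n^2 - 4*n + 72*sqrt(2)*n + 32*sqrt(2)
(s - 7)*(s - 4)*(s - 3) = s^3 - 14*s^2 + 61*s - 84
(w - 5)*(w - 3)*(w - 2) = w^3 - 10*w^2 + 31*w - 30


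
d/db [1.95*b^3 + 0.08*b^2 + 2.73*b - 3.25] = 5.85*b^2 + 0.16*b + 2.73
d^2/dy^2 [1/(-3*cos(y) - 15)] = (cos(y)^2 - 5*cos(y) - 2)/(3*(cos(y) + 5)^3)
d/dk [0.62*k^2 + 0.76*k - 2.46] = 1.24*k + 0.76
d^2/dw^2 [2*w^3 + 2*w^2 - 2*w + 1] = 12*w + 4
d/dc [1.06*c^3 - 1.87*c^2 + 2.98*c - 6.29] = 3.18*c^2 - 3.74*c + 2.98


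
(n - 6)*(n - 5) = n^2 - 11*n + 30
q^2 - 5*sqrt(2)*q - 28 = (q - 7*sqrt(2))*(q + 2*sqrt(2))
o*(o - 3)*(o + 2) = o^3 - o^2 - 6*o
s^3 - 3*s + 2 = (s - 1)^2*(s + 2)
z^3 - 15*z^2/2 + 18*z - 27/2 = (z - 3)^2*(z - 3/2)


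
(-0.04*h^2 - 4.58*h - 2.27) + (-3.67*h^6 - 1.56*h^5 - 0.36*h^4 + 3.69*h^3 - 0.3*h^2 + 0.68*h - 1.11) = -3.67*h^6 - 1.56*h^5 - 0.36*h^4 + 3.69*h^3 - 0.34*h^2 - 3.9*h - 3.38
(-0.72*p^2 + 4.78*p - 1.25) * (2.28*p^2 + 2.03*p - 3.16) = -1.6416*p^4 + 9.4368*p^3 + 9.1286*p^2 - 17.6423*p + 3.95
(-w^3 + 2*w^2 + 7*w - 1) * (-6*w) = 6*w^4 - 12*w^3 - 42*w^2 + 6*w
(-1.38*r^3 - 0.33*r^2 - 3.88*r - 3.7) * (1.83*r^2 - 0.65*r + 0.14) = -2.5254*r^5 + 0.2931*r^4 - 7.0791*r^3 - 4.2952*r^2 + 1.8618*r - 0.518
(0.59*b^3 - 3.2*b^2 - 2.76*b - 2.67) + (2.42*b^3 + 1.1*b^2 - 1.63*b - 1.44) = 3.01*b^3 - 2.1*b^2 - 4.39*b - 4.11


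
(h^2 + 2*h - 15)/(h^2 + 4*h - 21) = (h + 5)/(h + 7)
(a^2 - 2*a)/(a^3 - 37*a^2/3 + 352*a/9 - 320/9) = 9*a*(a - 2)/(9*a^3 - 111*a^2 + 352*a - 320)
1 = 1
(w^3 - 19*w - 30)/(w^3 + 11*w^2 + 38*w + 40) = (w^2 - 2*w - 15)/(w^2 + 9*w + 20)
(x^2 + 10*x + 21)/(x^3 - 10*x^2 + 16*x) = (x^2 + 10*x + 21)/(x*(x^2 - 10*x + 16))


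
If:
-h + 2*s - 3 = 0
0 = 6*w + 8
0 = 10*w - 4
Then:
No Solution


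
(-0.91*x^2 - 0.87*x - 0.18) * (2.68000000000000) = -2.4388*x^2 - 2.3316*x - 0.4824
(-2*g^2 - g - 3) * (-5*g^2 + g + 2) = 10*g^4 + 3*g^3 + 10*g^2 - 5*g - 6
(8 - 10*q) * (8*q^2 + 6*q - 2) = -80*q^3 + 4*q^2 + 68*q - 16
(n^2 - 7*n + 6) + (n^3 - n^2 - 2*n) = n^3 - 9*n + 6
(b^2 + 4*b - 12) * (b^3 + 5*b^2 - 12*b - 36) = b^5 + 9*b^4 - 4*b^3 - 144*b^2 + 432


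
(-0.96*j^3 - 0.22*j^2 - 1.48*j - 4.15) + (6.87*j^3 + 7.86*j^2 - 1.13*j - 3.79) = 5.91*j^3 + 7.64*j^2 - 2.61*j - 7.94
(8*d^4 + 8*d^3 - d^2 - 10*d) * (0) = 0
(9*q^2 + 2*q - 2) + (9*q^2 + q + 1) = 18*q^2 + 3*q - 1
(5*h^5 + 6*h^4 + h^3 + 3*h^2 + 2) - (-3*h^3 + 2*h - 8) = 5*h^5 + 6*h^4 + 4*h^3 + 3*h^2 - 2*h + 10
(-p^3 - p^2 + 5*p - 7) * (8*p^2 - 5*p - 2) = -8*p^5 - 3*p^4 + 47*p^3 - 79*p^2 + 25*p + 14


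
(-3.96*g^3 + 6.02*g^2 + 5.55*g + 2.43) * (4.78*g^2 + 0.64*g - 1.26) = -18.9288*g^5 + 26.2412*g^4 + 35.3714*g^3 + 7.5822*g^2 - 5.4378*g - 3.0618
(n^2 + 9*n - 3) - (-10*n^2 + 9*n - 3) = 11*n^2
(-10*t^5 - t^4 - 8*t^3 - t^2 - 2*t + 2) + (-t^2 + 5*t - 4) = -10*t^5 - t^4 - 8*t^3 - 2*t^2 + 3*t - 2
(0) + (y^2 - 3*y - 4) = y^2 - 3*y - 4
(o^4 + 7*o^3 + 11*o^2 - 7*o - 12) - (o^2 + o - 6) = o^4 + 7*o^3 + 10*o^2 - 8*o - 6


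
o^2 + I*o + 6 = (o - 2*I)*(o + 3*I)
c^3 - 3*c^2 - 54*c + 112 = (c - 8)*(c - 2)*(c + 7)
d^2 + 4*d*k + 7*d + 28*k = (d + 7)*(d + 4*k)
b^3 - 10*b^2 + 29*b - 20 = (b - 5)*(b - 4)*(b - 1)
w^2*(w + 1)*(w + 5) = w^4 + 6*w^3 + 5*w^2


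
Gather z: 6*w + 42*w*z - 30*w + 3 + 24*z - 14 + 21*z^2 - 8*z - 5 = -24*w + 21*z^2 + z*(42*w + 16) - 16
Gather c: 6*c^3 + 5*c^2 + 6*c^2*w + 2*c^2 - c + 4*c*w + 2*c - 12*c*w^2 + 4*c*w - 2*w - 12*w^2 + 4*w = 6*c^3 + c^2*(6*w + 7) + c*(-12*w^2 + 8*w + 1) - 12*w^2 + 2*w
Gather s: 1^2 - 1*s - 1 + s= 0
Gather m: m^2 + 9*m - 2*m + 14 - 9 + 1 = m^2 + 7*m + 6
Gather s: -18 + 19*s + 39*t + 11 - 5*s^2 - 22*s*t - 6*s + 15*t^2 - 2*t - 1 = -5*s^2 + s*(13 - 22*t) + 15*t^2 + 37*t - 8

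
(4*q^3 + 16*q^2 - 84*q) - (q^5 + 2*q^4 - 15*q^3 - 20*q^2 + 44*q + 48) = -q^5 - 2*q^4 + 19*q^3 + 36*q^2 - 128*q - 48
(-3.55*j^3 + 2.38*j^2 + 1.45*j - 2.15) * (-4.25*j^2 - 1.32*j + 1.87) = 15.0875*j^5 - 5.429*j^4 - 15.9426*j^3 + 11.6741*j^2 + 5.5495*j - 4.0205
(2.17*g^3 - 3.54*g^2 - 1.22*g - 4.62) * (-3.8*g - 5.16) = -8.246*g^4 + 2.2548*g^3 + 22.9024*g^2 + 23.8512*g + 23.8392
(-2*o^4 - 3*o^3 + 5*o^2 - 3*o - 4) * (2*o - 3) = -4*o^5 + 19*o^3 - 21*o^2 + o + 12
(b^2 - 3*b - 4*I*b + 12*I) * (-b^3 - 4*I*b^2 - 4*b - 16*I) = -b^5 + 3*b^4 - 20*b^3 + 60*b^2 - 64*b + 192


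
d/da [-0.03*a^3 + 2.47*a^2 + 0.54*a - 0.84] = -0.09*a^2 + 4.94*a + 0.54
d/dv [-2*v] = -2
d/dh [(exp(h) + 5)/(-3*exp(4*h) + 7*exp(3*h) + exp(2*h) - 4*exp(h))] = ((exp(h) + 5)*(12*exp(3*h) - 21*exp(2*h) - 2*exp(h) + 4) - (3*exp(3*h) - 7*exp(2*h) - exp(h) + 4)*exp(h))*exp(-h)/(3*exp(3*h) - 7*exp(2*h) - exp(h) + 4)^2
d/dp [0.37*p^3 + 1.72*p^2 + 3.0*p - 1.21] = 1.11*p^2 + 3.44*p + 3.0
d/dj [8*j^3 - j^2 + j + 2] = 24*j^2 - 2*j + 1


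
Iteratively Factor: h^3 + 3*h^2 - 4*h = (h + 4)*(h^2 - h) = (h - 1)*(h + 4)*(h)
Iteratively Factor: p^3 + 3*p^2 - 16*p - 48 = (p - 4)*(p^2 + 7*p + 12) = (p - 4)*(p + 3)*(p + 4)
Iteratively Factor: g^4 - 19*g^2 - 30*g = (g + 2)*(g^3 - 2*g^2 - 15*g) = (g - 5)*(g + 2)*(g^2 + 3*g) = g*(g - 5)*(g + 2)*(g + 3)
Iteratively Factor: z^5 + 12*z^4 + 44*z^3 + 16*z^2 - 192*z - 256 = (z - 2)*(z^4 + 14*z^3 + 72*z^2 + 160*z + 128) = (z - 2)*(z + 2)*(z^3 + 12*z^2 + 48*z + 64) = (z - 2)*(z + 2)*(z + 4)*(z^2 + 8*z + 16) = (z - 2)*(z + 2)*(z + 4)^2*(z + 4)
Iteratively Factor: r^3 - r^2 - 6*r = (r)*(r^2 - r - 6) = r*(r - 3)*(r + 2)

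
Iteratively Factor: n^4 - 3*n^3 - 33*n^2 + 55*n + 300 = (n + 3)*(n^3 - 6*n^2 - 15*n + 100) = (n - 5)*(n + 3)*(n^2 - n - 20) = (n - 5)*(n + 3)*(n + 4)*(n - 5)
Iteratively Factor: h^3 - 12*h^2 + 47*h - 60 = (h - 5)*(h^2 - 7*h + 12) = (h - 5)*(h - 4)*(h - 3)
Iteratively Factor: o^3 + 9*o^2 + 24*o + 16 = (o + 4)*(o^2 + 5*o + 4) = (o + 4)^2*(o + 1)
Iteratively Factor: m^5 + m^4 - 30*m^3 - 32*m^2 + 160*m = (m - 2)*(m^4 + 3*m^3 - 24*m^2 - 80*m) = m*(m - 2)*(m^3 + 3*m^2 - 24*m - 80) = m*(m - 2)*(m + 4)*(m^2 - m - 20) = m*(m - 5)*(m - 2)*(m + 4)*(m + 4)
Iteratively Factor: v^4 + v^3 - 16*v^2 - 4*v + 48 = (v - 2)*(v^3 + 3*v^2 - 10*v - 24) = (v - 2)*(v + 4)*(v^2 - v - 6) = (v - 2)*(v + 2)*(v + 4)*(v - 3)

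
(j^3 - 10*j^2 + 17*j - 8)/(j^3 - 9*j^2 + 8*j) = (j - 1)/j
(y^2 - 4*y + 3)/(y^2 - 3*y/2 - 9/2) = 2*(y - 1)/(2*y + 3)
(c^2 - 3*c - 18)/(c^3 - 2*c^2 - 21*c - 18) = 1/(c + 1)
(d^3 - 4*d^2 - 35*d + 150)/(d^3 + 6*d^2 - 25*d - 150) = (d - 5)/(d + 5)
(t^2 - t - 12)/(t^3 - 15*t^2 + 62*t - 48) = (t^2 - t - 12)/(t^3 - 15*t^2 + 62*t - 48)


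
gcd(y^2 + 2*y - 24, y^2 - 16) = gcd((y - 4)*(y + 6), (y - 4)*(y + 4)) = y - 4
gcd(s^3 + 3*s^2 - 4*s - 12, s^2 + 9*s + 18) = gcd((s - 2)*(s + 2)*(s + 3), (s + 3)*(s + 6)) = s + 3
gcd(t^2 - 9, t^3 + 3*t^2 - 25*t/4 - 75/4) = t + 3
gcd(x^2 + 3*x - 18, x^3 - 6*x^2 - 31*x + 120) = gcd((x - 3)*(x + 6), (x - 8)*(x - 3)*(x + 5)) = x - 3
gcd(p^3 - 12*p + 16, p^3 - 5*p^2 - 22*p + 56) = p^2 + 2*p - 8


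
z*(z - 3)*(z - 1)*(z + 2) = z^4 - 2*z^3 - 5*z^2 + 6*z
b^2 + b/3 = b*(b + 1/3)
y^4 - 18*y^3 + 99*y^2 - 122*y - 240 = (y - 8)*(y - 6)*(y - 5)*(y + 1)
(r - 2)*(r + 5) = r^2 + 3*r - 10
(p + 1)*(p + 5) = p^2 + 6*p + 5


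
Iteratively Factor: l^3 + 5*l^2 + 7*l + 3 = (l + 1)*(l^2 + 4*l + 3) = (l + 1)^2*(l + 3)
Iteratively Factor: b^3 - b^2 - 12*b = (b + 3)*(b^2 - 4*b) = (b - 4)*(b + 3)*(b)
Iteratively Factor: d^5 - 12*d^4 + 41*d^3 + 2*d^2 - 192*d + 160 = (d - 4)*(d^4 - 8*d^3 + 9*d^2 + 38*d - 40) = (d - 5)*(d - 4)*(d^3 - 3*d^2 - 6*d + 8) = (d - 5)*(d - 4)*(d - 1)*(d^2 - 2*d - 8) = (d - 5)*(d - 4)*(d - 1)*(d + 2)*(d - 4)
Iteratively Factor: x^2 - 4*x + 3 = (x - 3)*(x - 1)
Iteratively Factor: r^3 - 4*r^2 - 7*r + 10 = (r + 2)*(r^2 - 6*r + 5) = (r - 5)*(r + 2)*(r - 1)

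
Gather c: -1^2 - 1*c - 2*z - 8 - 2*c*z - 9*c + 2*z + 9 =c*(-2*z - 10)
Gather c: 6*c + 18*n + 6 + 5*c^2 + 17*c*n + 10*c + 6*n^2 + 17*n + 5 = 5*c^2 + c*(17*n + 16) + 6*n^2 + 35*n + 11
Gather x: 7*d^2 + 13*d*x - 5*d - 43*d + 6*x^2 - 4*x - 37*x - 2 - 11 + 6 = 7*d^2 - 48*d + 6*x^2 + x*(13*d - 41) - 7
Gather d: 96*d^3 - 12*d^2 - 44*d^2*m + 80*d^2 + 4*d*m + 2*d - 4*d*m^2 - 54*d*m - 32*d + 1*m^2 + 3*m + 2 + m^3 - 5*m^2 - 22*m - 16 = 96*d^3 + d^2*(68 - 44*m) + d*(-4*m^2 - 50*m - 30) + m^3 - 4*m^2 - 19*m - 14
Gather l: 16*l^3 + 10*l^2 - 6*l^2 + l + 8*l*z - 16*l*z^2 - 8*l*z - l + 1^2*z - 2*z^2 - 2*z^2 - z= 16*l^3 + 4*l^2 - 16*l*z^2 - 4*z^2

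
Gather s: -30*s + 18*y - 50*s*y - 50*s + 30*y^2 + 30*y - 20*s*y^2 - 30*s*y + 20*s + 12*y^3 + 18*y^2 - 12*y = s*(-20*y^2 - 80*y - 60) + 12*y^3 + 48*y^2 + 36*y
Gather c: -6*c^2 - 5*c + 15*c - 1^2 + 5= -6*c^2 + 10*c + 4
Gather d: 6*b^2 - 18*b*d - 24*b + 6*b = 6*b^2 - 18*b*d - 18*b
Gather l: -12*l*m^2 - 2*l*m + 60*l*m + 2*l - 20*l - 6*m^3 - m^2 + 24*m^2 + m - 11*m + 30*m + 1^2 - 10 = l*(-12*m^2 + 58*m - 18) - 6*m^3 + 23*m^2 + 20*m - 9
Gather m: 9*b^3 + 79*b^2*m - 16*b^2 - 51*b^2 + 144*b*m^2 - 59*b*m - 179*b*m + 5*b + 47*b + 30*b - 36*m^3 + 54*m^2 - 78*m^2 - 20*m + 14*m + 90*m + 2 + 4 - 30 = 9*b^3 - 67*b^2 + 82*b - 36*m^3 + m^2*(144*b - 24) + m*(79*b^2 - 238*b + 84) - 24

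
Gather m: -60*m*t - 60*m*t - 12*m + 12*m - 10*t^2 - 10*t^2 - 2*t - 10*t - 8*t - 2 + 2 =-120*m*t - 20*t^2 - 20*t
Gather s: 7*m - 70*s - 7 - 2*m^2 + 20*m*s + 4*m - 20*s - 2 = -2*m^2 + 11*m + s*(20*m - 90) - 9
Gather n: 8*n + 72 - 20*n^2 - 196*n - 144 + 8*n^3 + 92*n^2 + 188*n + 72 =8*n^3 + 72*n^2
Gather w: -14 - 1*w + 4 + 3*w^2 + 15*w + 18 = 3*w^2 + 14*w + 8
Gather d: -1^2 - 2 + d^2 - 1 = d^2 - 4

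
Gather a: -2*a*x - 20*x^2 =-2*a*x - 20*x^2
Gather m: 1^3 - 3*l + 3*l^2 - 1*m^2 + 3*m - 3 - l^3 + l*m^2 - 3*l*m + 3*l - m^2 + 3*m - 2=-l^3 + 3*l^2 + m^2*(l - 2) + m*(6 - 3*l) - 4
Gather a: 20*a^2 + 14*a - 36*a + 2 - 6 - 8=20*a^2 - 22*a - 12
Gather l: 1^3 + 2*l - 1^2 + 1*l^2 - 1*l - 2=l^2 + l - 2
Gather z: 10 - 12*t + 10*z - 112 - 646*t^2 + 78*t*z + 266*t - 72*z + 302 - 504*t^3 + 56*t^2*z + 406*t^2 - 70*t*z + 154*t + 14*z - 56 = -504*t^3 - 240*t^2 + 408*t + z*(56*t^2 + 8*t - 48) + 144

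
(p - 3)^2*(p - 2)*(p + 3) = p^4 - 5*p^3 - 3*p^2 + 45*p - 54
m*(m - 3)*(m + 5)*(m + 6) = m^4 + 8*m^3 - 3*m^2 - 90*m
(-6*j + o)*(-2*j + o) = 12*j^2 - 8*j*o + o^2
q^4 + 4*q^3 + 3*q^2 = q^2*(q + 1)*(q + 3)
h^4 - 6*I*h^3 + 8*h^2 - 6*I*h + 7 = (h - 7*I)*(h - I)*(h + I)^2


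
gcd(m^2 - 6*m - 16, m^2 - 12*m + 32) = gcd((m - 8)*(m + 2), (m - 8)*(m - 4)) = m - 8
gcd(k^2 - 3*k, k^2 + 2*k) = k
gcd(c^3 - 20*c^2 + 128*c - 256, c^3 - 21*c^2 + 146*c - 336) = c - 8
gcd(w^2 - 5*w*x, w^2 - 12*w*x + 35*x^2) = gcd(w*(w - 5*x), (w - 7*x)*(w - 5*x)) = -w + 5*x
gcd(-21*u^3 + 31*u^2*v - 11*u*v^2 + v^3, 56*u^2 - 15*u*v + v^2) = 7*u - v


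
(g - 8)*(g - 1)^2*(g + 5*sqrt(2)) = g^4 - 10*g^3 + 5*sqrt(2)*g^3 - 50*sqrt(2)*g^2 + 17*g^2 - 8*g + 85*sqrt(2)*g - 40*sqrt(2)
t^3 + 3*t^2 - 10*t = t*(t - 2)*(t + 5)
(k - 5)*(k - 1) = k^2 - 6*k + 5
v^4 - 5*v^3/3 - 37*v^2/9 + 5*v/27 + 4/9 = (v - 3)*(v - 1/3)*(v + 1/3)*(v + 4/3)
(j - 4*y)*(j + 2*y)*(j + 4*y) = j^3 + 2*j^2*y - 16*j*y^2 - 32*y^3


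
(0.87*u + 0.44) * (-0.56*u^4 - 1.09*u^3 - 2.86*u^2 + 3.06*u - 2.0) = -0.4872*u^5 - 1.1947*u^4 - 2.9678*u^3 + 1.4038*u^2 - 0.3936*u - 0.88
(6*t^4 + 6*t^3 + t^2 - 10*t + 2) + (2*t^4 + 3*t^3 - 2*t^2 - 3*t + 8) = 8*t^4 + 9*t^3 - t^2 - 13*t + 10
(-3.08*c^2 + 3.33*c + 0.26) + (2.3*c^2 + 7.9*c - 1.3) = -0.78*c^2 + 11.23*c - 1.04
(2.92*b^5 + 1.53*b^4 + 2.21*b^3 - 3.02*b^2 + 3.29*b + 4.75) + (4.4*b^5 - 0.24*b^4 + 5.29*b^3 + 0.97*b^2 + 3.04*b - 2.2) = 7.32*b^5 + 1.29*b^4 + 7.5*b^3 - 2.05*b^2 + 6.33*b + 2.55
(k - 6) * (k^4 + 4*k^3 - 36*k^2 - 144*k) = k^5 - 2*k^4 - 60*k^3 + 72*k^2 + 864*k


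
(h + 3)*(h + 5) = h^2 + 8*h + 15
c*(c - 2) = c^2 - 2*c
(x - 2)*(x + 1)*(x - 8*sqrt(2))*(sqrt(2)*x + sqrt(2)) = sqrt(2)*x^4 - 16*x^3 - 3*sqrt(2)*x^2 - 2*sqrt(2)*x + 48*x + 32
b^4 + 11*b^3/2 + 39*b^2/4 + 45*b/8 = b*(b + 3/2)^2*(b + 5/2)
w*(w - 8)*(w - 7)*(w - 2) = w^4 - 17*w^3 + 86*w^2 - 112*w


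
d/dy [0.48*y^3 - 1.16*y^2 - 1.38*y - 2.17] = 1.44*y^2 - 2.32*y - 1.38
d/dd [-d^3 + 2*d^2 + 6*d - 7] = -3*d^2 + 4*d + 6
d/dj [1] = 0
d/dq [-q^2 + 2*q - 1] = 2 - 2*q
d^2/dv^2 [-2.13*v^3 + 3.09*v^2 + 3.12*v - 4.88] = 6.18 - 12.78*v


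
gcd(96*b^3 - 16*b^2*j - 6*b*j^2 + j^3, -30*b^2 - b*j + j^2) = 6*b - j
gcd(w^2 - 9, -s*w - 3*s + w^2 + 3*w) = w + 3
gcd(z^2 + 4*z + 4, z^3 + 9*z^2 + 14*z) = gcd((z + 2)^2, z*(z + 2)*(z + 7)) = z + 2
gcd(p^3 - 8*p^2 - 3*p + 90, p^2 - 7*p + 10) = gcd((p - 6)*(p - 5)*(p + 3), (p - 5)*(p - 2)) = p - 5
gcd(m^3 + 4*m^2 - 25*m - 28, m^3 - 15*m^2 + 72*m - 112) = m - 4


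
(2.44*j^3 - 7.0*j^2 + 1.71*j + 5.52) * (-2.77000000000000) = -6.7588*j^3 + 19.39*j^2 - 4.7367*j - 15.2904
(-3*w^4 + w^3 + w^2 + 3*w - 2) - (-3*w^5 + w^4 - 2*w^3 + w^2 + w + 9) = 3*w^5 - 4*w^4 + 3*w^3 + 2*w - 11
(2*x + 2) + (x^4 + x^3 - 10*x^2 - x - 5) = x^4 + x^3 - 10*x^2 + x - 3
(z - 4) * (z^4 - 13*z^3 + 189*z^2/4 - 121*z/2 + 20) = z^5 - 17*z^4 + 397*z^3/4 - 499*z^2/2 + 262*z - 80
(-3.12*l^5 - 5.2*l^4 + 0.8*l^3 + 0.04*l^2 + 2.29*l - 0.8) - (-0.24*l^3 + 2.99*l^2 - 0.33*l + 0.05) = -3.12*l^5 - 5.2*l^4 + 1.04*l^3 - 2.95*l^2 + 2.62*l - 0.85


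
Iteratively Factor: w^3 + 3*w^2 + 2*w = (w + 1)*(w^2 + 2*w) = (w + 1)*(w + 2)*(w)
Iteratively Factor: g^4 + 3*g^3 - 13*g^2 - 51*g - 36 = (g + 3)*(g^3 - 13*g - 12) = (g - 4)*(g + 3)*(g^2 + 4*g + 3) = (g - 4)*(g + 3)^2*(g + 1)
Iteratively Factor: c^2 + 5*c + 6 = (c + 2)*(c + 3)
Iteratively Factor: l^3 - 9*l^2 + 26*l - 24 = (l - 3)*(l^2 - 6*l + 8) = (l - 3)*(l - 2)*(l - 4)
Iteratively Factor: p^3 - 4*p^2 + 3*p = (p - 1)*(p^2 - 3*p) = (p - 3)*(p - 1)*(p)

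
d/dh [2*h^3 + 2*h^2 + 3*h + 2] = 6*h^2 + 4*h + 3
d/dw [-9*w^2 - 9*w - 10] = -18*w - 9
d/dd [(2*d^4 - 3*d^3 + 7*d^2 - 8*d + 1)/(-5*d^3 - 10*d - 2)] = (-10*d^6 - 25*d^4 - 36*d^3 - 37*d^2 - 28*d + 26)/(25*d^6 + 100*d^4 + 20*d^3 + 100*d^2 + 40*d + 4)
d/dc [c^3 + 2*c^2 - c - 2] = 3*c^2 + 4*c - 1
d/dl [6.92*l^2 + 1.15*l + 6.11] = 13.84*l + 1.15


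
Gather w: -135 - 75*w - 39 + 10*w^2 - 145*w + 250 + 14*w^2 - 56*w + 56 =24*w^2 - 276*w + 132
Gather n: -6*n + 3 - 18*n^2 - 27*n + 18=-18*n^2 - 33*n + 21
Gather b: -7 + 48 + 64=105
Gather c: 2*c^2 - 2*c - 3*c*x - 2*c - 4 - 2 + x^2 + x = 2*c^2 + c*(-3*x - 4) + x^2 + x - 6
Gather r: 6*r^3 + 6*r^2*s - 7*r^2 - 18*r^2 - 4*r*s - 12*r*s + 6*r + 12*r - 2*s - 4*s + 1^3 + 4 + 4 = 6*r^3 + r^2*(6*s - 25) + r*(18 - 16*s) - 6*s + 9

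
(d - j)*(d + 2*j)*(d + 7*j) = d^3 + 8*d^2*j + 5*d*j^2 - 14*j^3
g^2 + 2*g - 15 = (g - 3)*(g + 5)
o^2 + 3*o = o*(o + 3)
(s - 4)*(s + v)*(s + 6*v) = s^3 + 7*s^2*v - 4*s^2 + 6*s*v^2 - 28*s*v - 24*v^2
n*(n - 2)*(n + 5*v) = n^3 + 5*n^2*v - 2*n^2 - 10*n*v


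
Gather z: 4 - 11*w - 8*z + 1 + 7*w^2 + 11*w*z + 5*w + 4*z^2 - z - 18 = 7*w^2 - 6*w + 4*z^2 + z*(11*w - 9) - 13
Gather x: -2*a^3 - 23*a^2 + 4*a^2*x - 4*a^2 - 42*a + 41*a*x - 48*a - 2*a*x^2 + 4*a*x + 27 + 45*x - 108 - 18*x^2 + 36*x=-2*a^3 - 27*a^2 - 90*a + x^2*(-2*a - 18) + x*(4*a^2 + 45*a + 81) - 81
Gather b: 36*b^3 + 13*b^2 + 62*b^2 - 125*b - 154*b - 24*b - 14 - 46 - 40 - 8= 36*b^3 + 75*b^2 - 303*b - 108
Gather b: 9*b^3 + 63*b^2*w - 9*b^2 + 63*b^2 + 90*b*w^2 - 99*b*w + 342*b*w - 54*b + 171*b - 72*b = 9*b^3 + b^2*(63*w + 54) + b*(90*w^2 + 243*w + 45)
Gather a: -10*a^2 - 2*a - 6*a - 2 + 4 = -10*a^2 - 8*a + 2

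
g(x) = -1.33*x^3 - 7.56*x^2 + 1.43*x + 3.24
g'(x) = -3.99*x^2 - 15.12*x + 1.43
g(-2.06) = -20.16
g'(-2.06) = 15.65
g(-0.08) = 3.08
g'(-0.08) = 2.61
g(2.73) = -76.26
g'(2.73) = -69.58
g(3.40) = -131.57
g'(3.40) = -96.10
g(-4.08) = -38.11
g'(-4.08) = -3.30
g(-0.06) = 3.13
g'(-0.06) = 2.32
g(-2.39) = -25.20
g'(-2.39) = 14.78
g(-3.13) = -34.52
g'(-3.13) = 9.67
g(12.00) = -3366.48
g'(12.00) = -754.57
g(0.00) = 3.24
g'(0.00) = 1.43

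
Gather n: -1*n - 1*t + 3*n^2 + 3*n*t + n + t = 3*n^2 + 3*n*t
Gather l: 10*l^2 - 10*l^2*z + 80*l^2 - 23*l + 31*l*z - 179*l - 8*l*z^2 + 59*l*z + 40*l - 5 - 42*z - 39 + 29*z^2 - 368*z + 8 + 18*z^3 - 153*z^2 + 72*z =l^2*(90 - 10*z) + l*(-8*z^2 + 90*z - 162) + 18*z^3 - 124*z^2 - 338*z - 36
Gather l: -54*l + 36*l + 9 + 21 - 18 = 12 - 18*l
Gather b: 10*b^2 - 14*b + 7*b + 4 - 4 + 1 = 10*b^2 - 7*b + 1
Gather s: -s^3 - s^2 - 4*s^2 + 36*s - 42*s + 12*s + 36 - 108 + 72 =-s^3 - 5*s^2 + 6*s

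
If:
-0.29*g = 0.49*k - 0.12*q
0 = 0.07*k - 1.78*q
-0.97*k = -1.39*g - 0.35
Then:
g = -0.18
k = 0.11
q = 0.00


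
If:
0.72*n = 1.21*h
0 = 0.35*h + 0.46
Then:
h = -1.31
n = -2.21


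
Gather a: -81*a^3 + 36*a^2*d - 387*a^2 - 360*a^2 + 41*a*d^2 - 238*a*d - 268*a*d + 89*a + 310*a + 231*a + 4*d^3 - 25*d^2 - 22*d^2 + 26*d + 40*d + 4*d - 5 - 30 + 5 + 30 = -81*a^3 + a^2*(36*d - 747) + a*(41*d^2 - 506*d + 630) + 4*d^3 - 47*d^2 + 70*d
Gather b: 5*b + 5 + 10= 5*b + 15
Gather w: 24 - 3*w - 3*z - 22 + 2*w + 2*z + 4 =-w - z + 6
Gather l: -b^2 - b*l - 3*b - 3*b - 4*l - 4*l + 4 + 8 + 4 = -b^2 - 6*b + l*(-b - 8) + 16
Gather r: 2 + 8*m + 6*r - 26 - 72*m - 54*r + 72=-64*m - 48*r + 48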